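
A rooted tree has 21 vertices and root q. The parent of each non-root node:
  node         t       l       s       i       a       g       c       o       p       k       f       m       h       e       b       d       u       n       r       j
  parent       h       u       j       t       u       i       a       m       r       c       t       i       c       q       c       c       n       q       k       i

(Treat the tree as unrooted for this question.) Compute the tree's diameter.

10

BFS from e reaches s last, at distance 10; BFS from s confirms no node is farther.
Path: e – q – n – u – a – c – h – t – i – j – s.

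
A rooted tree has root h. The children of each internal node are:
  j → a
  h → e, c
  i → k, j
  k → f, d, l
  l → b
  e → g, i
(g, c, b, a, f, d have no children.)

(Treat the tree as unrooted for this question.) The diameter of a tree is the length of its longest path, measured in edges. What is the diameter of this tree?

A longest path is c – h – e – i – k – l – b, with 6 edges.

6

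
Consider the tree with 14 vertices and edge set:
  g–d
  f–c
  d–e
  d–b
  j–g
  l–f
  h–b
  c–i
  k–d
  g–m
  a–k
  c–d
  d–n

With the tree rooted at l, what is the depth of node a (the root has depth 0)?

5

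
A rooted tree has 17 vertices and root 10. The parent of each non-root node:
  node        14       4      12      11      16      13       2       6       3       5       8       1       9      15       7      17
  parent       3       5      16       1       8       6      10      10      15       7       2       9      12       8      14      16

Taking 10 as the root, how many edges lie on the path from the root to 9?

Climbing from 9 to the root: 9 → 12 → 16 → 8 → 2 → 10. That's 5 steps.

5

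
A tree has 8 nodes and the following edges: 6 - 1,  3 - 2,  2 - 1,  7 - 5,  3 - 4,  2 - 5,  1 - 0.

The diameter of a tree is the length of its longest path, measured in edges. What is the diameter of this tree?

Starting from 6, a farthest node is 7 at distance 4.
One longest path: 6 – 1 – 2 – 5 – 7.
So the diameter is 4.

4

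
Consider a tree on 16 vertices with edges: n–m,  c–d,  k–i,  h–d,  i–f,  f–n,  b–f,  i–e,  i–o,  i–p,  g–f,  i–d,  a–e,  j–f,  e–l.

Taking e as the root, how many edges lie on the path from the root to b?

3

Path from e to b: e → i → f → b, which has 3 edges.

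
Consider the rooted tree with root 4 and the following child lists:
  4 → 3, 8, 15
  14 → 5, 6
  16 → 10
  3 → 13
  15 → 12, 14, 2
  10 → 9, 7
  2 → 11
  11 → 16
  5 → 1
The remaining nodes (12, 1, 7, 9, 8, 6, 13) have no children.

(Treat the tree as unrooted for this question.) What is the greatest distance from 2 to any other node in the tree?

4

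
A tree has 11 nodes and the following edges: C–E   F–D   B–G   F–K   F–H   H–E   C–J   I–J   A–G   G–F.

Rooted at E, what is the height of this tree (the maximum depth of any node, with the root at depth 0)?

4

The longest root-to-leaf path is E → H → F → G → B (4 edges).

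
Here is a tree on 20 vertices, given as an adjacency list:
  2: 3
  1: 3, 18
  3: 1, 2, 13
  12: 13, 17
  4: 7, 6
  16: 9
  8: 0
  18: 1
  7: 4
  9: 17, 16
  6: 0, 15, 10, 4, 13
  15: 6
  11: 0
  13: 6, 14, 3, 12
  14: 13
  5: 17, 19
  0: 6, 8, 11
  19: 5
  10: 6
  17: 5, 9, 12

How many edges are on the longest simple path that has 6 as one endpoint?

5

A farthest node from 6 is 19 (16 also at distance 5).
The path 6-13-12-17-5-19 has 5 edges.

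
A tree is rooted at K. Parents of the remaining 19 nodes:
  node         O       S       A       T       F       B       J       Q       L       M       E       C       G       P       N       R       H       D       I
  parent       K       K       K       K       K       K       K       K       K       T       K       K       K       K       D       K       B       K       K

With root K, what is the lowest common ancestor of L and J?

Ancestors of L (toward the root): L, K.
Ancestors of J: J, K.
The deepest node appearing in both lists is K.

K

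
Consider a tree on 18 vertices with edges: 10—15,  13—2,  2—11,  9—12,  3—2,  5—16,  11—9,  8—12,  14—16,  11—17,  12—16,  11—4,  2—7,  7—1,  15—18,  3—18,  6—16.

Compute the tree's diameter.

9

Starting from 10, a farthest node is 5 at distance 9.
One longest path: 10 - 15 - 18 - 3 - 2 - 11 - 9 - 12 - 16 - 5.
So the diameter is 9.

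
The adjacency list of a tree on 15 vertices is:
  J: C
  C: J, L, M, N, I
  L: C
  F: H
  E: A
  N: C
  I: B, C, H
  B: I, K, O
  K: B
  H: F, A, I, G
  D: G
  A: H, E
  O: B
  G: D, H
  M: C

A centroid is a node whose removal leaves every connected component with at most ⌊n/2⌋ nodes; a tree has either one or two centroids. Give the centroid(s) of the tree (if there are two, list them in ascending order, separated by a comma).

I

Delete I: the remaining components have sizes 6, 5, 3. Max 6 ≤ 7, so I is a centroid.
Every other node leaves some component of size > 7, so the centroid is unique.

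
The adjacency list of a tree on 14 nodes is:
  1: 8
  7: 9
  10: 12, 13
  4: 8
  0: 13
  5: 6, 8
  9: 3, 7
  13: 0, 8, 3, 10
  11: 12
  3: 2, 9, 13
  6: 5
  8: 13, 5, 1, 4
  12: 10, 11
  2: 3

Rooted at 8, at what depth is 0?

Path from 8 to 0: 8–13–0, which has 2 edges.

2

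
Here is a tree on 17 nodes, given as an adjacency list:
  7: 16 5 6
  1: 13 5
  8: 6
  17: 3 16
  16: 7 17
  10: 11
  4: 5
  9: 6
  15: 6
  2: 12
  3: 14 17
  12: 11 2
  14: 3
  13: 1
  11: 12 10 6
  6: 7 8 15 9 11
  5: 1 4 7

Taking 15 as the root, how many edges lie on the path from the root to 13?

Path from 15 to 13: 15 – 6 – 7 – 5 – 1 – 13, which has 5 edges.

5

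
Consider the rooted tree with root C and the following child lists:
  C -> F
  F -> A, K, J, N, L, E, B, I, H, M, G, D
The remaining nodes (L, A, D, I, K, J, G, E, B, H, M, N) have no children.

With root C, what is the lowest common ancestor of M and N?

Ancestors of M (toward the root): M, F, C.
Ancestors of N: N, F, C.
The deepest node appearing in both lists is F.

F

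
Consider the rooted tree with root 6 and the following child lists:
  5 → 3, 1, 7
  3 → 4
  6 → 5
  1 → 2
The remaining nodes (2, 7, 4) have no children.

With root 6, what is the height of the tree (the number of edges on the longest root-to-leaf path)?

3

A deepest node is 2, reached by 6 → 5 → 1 → 2.
That path has 3 edges, so the height is 3.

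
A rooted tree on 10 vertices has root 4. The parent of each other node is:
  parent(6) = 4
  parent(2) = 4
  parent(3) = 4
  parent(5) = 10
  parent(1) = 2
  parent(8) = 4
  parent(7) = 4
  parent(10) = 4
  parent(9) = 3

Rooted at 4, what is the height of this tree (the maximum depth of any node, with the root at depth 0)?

A deepest node is 9, reached by 4 → 3 → 9.
That path has 2 edges, so the height is 2.

2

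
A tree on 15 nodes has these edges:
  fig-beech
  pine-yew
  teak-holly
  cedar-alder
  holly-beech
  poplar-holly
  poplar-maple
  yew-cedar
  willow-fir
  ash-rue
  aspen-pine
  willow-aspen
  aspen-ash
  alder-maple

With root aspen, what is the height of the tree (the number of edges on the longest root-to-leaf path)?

9

The longest root-to-leaf path is aspen-pine-yew-cedar-alder-maple-poplar-holly-beech-fig (9 edges).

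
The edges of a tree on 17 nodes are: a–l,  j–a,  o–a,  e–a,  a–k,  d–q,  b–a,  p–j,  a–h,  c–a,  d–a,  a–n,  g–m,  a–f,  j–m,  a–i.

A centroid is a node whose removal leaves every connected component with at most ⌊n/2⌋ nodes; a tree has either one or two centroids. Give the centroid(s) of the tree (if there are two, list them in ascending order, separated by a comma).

a

Delete a: the remaining components have sizes 4, 2, 1, 1, 1, 1, 1, 1, 1, 1, 1, 1. Max 4 ≤ 8, so a is a centroid.
Every other node leaves some component of size > 8, so the centroid is unique.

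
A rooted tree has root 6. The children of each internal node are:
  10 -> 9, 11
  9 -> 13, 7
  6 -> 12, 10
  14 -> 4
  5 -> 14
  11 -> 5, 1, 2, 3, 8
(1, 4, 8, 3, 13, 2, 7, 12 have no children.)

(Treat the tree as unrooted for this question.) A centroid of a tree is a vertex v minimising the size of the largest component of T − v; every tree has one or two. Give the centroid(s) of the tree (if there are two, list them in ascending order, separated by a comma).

11

Removing 11 splits the tree into components of sizes 6, 3, 1, 1, 1, 1; the largest is 6 ≤ ⌊14/2⌋ = 7.
No neighbour of 11 does as well, so 11 is the unique centroid.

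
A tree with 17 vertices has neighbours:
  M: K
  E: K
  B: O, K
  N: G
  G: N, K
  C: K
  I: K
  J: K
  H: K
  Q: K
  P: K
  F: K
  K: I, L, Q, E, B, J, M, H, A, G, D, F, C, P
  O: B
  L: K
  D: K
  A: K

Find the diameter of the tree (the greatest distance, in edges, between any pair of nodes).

4

BFS from O reaches N last, at distance 4; BFS from N confirms no node is farther.
Path: O – B – K – G – N.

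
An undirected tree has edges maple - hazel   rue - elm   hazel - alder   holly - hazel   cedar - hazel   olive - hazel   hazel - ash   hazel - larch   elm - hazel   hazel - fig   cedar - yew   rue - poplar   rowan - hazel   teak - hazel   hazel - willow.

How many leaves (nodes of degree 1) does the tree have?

Exactly 12 nodes have a single neighbour: alder, ash, fig, holly, larch, maple, olive, poplar, rowan, teak, willow, yew.

12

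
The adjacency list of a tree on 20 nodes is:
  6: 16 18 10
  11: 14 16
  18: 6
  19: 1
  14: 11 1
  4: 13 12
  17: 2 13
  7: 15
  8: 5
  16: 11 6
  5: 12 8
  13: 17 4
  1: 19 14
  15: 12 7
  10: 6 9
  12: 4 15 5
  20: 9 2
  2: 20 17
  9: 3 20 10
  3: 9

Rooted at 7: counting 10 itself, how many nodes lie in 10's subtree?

8

Descendants of 10 (including itself): 10, 6, 18, 16, 11, 14, 1, 19. That's 8.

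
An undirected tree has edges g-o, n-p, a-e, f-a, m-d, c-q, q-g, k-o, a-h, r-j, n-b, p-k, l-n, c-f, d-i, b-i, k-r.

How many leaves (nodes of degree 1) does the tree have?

5

The leaves are e, h, j, l, m.
That is 5 leaves.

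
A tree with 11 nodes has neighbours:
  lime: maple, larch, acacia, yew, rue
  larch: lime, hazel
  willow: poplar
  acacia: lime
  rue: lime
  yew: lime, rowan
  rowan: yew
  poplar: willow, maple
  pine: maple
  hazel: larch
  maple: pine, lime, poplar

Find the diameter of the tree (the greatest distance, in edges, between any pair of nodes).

5

A longest path is rowan - yew - lime - maple - poplar - willow, with 5 edges.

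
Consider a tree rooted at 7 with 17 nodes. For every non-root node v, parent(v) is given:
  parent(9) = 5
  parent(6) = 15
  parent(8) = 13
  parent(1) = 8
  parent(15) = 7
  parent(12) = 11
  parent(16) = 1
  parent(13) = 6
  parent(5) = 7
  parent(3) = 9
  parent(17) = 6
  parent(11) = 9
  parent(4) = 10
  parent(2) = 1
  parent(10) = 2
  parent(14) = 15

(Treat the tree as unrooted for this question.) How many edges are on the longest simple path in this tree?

12

A longest path is 4 – 10 – 2 – 1 – 8 – 13 – 6 – 15 – 7 – 5 – 9 – 11 – 12, with 12 edges.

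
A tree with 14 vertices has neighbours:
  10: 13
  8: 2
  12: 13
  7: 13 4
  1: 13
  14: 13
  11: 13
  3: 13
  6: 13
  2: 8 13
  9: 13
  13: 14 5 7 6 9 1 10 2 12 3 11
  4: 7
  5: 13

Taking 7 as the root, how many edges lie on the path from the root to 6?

Path from 7 to 6: 7–13–6, which has 2 edges.

2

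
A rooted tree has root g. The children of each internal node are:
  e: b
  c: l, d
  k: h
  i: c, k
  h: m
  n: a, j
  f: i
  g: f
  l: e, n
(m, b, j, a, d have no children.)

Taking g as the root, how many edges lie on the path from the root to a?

6

Climbing from a to the root: a – n – l – c – i – f – g. That's 6 steps.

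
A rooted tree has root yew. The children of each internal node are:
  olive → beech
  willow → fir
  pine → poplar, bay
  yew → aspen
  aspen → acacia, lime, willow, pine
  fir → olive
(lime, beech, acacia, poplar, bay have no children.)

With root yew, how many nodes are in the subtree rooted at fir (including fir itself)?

3

The subtree rooted at fir contains: fir, olive, beech — 3 nodes.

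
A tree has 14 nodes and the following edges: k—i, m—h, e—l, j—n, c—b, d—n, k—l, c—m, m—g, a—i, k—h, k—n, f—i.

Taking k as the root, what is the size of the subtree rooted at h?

5

The subtree rooted at h contains: h, m, c, g, b — 5 nodes.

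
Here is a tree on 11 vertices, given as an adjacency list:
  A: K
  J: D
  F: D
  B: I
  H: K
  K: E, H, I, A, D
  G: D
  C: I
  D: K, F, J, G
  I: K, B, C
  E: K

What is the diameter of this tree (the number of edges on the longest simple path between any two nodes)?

BFS from C reaches G last, at distance 4; BFS from G confirms no node is farther.
Path: C - I - K - D - G.

4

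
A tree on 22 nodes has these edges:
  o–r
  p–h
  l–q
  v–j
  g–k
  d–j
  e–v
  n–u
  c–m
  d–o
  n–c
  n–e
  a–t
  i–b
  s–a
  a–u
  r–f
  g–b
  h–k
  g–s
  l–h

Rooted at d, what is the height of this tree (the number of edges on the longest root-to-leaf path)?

12

The longest root-to-leaf path is d – j – v – e – n – u – a – s – g – k – h – l – q (12 edges).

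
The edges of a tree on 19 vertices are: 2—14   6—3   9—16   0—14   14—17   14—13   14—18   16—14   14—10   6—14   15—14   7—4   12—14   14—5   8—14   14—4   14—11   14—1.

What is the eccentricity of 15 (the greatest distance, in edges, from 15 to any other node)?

The node farthest from 15 is 9 (7, 3 also at distance 3), via 15-14-16-9 — 3 edges.

3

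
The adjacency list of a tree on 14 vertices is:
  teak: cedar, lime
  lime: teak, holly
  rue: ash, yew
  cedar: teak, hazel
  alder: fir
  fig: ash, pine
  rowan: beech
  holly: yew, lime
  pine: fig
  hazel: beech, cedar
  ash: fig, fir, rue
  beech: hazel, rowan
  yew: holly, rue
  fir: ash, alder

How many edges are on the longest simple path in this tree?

11

BFS from alder reaches rowan last, at distance 11; BFS from rowan confirms no node is farther.
Path: alder - fir - ash - rue - yew - holly - lime - teak - cedar - hazel - beech - rowan.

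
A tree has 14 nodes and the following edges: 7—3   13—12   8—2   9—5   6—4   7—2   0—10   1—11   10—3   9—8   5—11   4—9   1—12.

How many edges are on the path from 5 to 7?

4

5–9–8–2–7: 4 edges.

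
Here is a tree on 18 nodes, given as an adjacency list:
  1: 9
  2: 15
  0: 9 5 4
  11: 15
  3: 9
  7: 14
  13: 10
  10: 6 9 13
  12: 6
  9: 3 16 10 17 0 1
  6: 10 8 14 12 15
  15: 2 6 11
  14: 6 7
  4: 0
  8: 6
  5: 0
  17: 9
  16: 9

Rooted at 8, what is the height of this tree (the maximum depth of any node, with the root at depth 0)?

5

A deepest node is 4, reached by 8-6-10-9-0-4.
That path has 5 edges, so the height is 5.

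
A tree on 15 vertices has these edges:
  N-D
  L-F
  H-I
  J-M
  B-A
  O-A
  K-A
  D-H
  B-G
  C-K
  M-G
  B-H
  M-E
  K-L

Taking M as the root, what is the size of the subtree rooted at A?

6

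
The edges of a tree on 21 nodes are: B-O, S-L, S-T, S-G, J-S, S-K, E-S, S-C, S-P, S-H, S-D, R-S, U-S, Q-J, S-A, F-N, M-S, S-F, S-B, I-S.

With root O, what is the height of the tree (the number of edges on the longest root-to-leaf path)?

4

N sits deepest: O–B–S–F–N — 4 edges from the root.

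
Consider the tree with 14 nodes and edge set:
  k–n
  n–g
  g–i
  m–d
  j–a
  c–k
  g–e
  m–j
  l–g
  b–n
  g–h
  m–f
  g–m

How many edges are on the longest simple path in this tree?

A longest path is a – j – m – g – n – k – c, with 6 edges.

6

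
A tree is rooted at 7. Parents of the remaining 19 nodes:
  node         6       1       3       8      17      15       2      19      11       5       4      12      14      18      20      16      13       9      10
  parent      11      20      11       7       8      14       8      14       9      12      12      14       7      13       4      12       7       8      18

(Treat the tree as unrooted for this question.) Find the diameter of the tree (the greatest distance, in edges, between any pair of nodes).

Starting from 6, a farthest node is 1 at distance 9.
One longest path: 6 - 11 - 9 - 8 - 7 - 14 - 12 - 4 - 20 - 1.
So the diameter is 9.

9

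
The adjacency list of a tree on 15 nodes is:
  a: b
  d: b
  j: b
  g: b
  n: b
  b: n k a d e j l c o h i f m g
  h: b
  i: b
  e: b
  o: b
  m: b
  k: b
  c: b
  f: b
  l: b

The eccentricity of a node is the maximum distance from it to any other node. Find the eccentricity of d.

2

Distances from d peak at 2, attained at m (a, k, f, n, c, o, h, e, i, g, j, l also at distance 2).
d-b-m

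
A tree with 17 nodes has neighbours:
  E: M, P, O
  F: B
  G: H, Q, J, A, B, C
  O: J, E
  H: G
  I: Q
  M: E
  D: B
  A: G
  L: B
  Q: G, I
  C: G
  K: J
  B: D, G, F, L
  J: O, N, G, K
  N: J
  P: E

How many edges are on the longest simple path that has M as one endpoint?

6

The node farthest from M is L (F, D, I also at distance 6), via M – E – O – J – G – B – L — 6 edges.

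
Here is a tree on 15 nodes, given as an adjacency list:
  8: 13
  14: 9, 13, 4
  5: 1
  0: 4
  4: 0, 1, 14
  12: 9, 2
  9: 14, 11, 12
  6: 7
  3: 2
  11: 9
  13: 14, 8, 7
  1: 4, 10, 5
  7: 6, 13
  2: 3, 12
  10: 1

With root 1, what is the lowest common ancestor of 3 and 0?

4

3's ancestor chain is 3, 2, 12, 9, 14, 4, 1 and 0's is 0, 4, 1; they first meet at 4.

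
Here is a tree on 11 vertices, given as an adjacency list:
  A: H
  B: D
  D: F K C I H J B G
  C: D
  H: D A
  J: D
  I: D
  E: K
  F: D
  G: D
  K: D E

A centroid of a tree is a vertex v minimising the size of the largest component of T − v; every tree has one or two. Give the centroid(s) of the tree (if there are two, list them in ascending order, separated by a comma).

Removing D splits the tree into components of sizes 2, 2, 1, 1, 1, 1, 1, 1; the largest is 2 ≤ ⌊11/2⌋ = 5.
Every other node leaves some component of size > 5, so the centroid is unique.

D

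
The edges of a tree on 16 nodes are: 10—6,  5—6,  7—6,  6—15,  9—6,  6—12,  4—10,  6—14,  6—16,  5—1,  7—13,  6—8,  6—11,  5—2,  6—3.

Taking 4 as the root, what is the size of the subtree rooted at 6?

14

The subtree rooted at 6 contains: 6, 5, 14, 16, 11, 7, 12, 9, 8, 15, 3, 1, 2, 13 — 14 nodes.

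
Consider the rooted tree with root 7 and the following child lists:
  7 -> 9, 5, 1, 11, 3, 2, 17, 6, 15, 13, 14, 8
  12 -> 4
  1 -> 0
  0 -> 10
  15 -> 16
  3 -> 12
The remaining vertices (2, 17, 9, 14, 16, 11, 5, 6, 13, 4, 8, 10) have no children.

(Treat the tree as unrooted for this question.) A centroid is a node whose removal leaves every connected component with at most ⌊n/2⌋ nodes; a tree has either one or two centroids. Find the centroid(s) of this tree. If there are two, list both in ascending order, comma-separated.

Delete 7: the remaining components have sizes 3, 3, 2, 1, 1, 1, 1, 1, 1, 1, 1, 1. Max 3 ≤ 9, so 7 is a centroid.
Every other node leaves some component of size > 9, so the centroid is unique.

7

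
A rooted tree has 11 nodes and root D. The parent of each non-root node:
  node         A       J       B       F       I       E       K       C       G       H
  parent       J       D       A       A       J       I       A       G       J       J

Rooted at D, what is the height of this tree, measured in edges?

K sits deepest: D → J → A → K — 3 edges from the root.

3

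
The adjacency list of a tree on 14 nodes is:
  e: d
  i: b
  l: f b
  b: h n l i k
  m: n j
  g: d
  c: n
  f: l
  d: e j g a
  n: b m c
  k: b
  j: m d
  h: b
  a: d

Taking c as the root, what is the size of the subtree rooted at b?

b's subtree: {b, i, l, h, k, f}, size 6.

6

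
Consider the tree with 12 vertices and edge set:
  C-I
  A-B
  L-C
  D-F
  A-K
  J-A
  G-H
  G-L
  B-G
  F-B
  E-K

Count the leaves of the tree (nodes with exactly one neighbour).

5

Exactly 5 nodes have a single neighbour: D, E, H, I, J.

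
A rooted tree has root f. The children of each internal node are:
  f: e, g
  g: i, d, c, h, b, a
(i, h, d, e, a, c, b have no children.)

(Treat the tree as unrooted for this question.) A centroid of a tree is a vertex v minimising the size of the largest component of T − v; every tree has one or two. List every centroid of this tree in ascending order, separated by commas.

g

Removing g splits the tree into components of sizes 2, 1, 1, 1, 1, 1, 1; the largest is 2 ≤ ⌊9/2⌋ = 4.
Every other node leaves some component of size > 4, so the centroid is unique.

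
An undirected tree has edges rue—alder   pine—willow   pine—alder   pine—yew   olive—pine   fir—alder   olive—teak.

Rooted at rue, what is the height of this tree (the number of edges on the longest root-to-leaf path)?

The longest root-to-leaf path is rue → alder → pine → olive → teak (4 edges).

4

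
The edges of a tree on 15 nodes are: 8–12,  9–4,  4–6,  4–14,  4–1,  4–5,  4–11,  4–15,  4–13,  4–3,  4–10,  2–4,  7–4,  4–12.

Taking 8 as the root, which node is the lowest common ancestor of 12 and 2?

Ancestors of 12 (toward the root): 12, 8.
Ancestors of 2: 2, 4, 12, 8.
The deepest node appearing in both lists is 12.

12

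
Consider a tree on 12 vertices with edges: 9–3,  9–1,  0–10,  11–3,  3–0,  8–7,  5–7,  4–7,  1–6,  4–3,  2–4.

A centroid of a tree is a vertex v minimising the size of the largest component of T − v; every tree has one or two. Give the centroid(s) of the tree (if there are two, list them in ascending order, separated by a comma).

Removing 3 splits the tree into components of sizes 5, 3, 2, 1; the largest is 5 ≤ ⌊12/2⌋ = 6.
Every other node leaves some component of size > 6, so the centroid is unique.

3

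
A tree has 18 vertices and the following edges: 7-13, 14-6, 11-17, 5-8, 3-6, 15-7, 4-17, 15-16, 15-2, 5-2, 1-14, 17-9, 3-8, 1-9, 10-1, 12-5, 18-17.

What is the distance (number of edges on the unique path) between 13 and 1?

9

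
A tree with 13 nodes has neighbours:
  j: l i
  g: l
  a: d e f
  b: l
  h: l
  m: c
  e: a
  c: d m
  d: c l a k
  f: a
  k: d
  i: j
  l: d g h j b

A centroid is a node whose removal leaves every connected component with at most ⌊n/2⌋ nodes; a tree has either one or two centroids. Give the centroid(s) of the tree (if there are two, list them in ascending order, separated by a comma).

d

If d is removed the pieces have sizes 6, 3, 2, 1, all ≤ ⌊13/2⌋ = 6.
Every other node leaves some component of size > 6, so the centroid is unique.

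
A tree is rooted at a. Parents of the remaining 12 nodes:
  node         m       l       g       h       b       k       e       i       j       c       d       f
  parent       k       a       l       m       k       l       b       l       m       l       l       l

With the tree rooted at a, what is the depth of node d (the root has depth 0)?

2

Path from a to d: a → l → d, which has 2 edges.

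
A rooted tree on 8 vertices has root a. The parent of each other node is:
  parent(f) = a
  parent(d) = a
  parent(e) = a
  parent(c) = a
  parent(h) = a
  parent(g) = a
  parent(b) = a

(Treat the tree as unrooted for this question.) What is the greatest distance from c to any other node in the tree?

2

Distances from c peak at 2, attained at g (d, b, h, f, e also at distance 2).
c–a–g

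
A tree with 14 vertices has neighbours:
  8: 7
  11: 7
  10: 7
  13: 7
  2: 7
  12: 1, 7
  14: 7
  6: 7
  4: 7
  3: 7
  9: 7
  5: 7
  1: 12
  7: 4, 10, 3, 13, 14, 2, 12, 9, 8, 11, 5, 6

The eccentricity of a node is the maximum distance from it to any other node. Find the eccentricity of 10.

3

A farthest node from 10 is 1.
The path 10–7–12–1 has 3 edges.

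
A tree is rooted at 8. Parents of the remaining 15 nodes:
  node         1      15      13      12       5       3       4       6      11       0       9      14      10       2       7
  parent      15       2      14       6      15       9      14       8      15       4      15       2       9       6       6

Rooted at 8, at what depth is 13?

Climbing from 13 to the root: 13 – 14 – 2 – 6 – 8. That's 4 steps.

4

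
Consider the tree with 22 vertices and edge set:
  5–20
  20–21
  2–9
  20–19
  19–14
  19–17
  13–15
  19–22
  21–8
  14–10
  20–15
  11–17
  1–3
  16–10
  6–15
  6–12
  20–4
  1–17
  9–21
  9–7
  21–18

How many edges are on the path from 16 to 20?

16–10–14–19–20: 4 edges.

4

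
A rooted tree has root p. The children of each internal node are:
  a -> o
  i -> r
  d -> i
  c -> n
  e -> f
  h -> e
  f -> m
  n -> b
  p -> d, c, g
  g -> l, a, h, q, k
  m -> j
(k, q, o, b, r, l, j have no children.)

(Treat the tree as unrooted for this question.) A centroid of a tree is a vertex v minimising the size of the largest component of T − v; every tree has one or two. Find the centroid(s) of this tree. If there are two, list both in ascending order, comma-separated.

Delete g: the remaining components have sizes 7, 5, 2, 1, 1, 1. Max 7 ≤ 9, so g is a centroid.
Every other node leaves some component of size > 9, so the centroid is unique.

g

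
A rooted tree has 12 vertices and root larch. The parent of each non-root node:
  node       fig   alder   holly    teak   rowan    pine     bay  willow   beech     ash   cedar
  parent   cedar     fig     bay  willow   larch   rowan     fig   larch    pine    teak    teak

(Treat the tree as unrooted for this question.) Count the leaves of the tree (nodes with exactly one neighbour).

4

The leaves are alder, ash, beech, holly.
That is 4 leaves.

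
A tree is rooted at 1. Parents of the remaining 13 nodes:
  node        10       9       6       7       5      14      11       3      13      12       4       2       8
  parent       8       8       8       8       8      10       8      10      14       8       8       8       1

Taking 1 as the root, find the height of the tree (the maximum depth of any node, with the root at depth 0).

4

The longest root-to-leaf path is 1 → 8 → 10 → 14 → 13 (4 edges).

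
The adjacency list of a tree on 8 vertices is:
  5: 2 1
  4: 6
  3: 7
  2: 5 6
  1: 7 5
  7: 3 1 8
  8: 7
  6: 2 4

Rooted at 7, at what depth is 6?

Path from 7 to 6: 7 – 1 – 5 – 2 – 6, which has 4 edges.

4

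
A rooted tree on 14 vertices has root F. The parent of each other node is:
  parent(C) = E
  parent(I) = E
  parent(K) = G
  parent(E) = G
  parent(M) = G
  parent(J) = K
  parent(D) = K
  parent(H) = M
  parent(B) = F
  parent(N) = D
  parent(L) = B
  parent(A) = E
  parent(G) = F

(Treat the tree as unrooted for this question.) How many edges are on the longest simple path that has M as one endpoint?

4

A farthest node from M is N (L also at distance 4).
The path M – G – K – D – N has 4 edges.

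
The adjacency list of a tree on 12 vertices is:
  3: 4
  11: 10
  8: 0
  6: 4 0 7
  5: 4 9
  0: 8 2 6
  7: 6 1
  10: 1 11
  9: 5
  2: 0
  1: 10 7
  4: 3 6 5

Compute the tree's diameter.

BFS from 11 reaches 9 last, at distance 7; BFS from 9 confirms no node is farther.
Path: 11 - 10 - 1 - 7 - 6 - 4 - 5 - 9.

7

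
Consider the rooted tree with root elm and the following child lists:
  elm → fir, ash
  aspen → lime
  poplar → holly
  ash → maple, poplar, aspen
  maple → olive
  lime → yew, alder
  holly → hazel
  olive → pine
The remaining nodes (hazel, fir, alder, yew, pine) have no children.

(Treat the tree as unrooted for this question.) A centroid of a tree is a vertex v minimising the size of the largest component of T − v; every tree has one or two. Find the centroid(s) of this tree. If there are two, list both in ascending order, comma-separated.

Delete ash: the remaining components have sizes 4, 3, 3, 2. Max 4 ≤ 6, so ash is a centroid.
No neighbour of ash does as well, so ash is the unique centroid.

ash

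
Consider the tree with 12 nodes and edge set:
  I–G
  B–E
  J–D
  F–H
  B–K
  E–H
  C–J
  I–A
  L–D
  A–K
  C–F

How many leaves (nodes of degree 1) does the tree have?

2

Degree-1 nodes: G, L — 2 of them.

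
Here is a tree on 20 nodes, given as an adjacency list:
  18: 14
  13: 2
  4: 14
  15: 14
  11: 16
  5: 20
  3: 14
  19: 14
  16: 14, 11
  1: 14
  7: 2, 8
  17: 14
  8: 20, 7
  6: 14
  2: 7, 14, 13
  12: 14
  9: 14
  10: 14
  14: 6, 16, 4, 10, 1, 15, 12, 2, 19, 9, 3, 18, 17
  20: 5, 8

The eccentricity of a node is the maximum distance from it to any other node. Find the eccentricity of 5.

7

Distances from 5 peak at 7, attained at 11.
5 – 20 – 8 – 7 – 2 – 14 – 16 – 11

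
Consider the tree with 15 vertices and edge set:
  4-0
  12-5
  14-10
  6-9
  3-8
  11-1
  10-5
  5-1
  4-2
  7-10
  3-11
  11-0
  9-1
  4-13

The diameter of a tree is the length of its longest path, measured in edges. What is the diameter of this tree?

BFS from 13 reaches 14 last, at distance 7; BFS from 14 confirms no node is farther.
Path: 13–4–0–11–1–5–10–14.

7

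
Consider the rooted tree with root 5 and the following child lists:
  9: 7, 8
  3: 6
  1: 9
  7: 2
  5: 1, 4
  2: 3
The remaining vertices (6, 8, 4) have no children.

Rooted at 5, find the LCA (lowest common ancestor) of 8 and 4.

5

Ancestors of 8 (toward the root): 8, 9, 1, 5.
Ancestors of 4: 4, 5.
The deepest node appearing in both lists is 5.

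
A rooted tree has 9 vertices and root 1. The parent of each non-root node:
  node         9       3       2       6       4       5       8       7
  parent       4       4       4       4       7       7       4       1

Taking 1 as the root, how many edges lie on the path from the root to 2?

Climbing from 2 to the root: 2 – 4 – 7 – 1. That's 3 steps.

3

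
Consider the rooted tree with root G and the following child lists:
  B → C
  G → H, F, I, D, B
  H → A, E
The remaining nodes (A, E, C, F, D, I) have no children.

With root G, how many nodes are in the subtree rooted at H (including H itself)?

H's subtree: {H, E, A}, size 3.

3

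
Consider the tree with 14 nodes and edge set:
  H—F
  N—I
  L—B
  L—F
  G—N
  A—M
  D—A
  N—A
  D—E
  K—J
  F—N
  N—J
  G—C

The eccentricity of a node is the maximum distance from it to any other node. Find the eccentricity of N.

Distances from N peak at 3, attained at B (E also at distance 3).
N–F–L–B

3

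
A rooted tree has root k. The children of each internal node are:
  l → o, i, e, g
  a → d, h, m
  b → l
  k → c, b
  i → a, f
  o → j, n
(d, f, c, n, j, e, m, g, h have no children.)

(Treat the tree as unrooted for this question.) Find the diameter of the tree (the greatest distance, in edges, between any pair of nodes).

6

A longest path is d-a-i-l-b-k-c, with 6 edges.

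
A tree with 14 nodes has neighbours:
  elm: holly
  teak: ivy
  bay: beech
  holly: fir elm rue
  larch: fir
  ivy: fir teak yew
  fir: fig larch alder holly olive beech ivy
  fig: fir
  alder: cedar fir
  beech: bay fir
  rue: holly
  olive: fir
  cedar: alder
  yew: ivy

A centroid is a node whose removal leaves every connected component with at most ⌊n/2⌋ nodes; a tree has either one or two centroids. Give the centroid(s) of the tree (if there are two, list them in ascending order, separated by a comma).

fir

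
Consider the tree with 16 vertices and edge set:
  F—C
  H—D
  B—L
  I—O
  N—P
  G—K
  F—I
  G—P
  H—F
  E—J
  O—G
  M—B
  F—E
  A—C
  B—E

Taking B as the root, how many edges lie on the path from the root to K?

6

Climbing from K to the root: K → G → O → I → F → E → B. That's 6 steps.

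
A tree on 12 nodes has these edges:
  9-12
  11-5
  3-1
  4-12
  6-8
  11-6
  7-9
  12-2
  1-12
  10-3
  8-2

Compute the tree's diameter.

A longest path is 10 – 3 – 1 – 12 – 2 – 8 – 6 – 11 – 5, with 8 edges.

8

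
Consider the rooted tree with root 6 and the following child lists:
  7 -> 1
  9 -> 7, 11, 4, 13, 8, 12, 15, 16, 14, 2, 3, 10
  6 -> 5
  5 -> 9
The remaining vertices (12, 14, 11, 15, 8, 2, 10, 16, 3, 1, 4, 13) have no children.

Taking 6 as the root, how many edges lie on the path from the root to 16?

Climbing from 16 to the root: 16 → 9 → 5 → 6. That's 3 steps.

3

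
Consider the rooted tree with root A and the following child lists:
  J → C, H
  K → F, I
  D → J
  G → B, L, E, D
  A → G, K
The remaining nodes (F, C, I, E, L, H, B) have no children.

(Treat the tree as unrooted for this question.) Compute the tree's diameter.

6

A longest path is H – J – D – G – A – K – I, with 6 edges.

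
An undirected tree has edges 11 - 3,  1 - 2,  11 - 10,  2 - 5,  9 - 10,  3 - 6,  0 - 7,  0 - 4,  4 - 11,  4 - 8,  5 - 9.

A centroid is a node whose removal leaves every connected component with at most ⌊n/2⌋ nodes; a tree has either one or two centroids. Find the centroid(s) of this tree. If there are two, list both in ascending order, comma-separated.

If 11 is removed the pieces have sizes 5, 4, 2, all ≤ ⌊12/2⌋ = 6.
Every other node leaves some component of size > 6, so the centroid is unique.

11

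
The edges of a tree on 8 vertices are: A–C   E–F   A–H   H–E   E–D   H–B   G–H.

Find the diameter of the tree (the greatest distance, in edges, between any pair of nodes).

4

Starting from F, a farthest node is C at distance 4.
One longest path: F–E–H–A–C.
So the diameter is 4.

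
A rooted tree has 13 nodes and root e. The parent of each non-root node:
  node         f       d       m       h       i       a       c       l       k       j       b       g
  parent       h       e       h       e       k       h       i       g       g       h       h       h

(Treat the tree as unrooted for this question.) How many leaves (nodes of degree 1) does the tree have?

Exactly 8 nodes have a single neighbour: a, b, c, d, f, j, l, m.

8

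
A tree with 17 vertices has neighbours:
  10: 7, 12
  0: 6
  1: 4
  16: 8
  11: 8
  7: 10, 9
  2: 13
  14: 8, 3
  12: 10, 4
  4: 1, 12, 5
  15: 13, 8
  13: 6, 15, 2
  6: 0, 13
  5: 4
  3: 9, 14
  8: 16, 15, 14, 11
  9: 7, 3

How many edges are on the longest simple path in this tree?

A longest path is 5 - 4 - 12 - 10 - 7 - 9 - 3 - 14 - 8 - 15 - 13 - 6 - 0, with 12 edges.

12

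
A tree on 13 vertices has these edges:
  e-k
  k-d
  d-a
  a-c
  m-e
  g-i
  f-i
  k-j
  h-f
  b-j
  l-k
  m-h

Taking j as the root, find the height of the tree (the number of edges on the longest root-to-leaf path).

7

g sits deepest: j-k-e-m-h-f-i-g — 7 edges from the root.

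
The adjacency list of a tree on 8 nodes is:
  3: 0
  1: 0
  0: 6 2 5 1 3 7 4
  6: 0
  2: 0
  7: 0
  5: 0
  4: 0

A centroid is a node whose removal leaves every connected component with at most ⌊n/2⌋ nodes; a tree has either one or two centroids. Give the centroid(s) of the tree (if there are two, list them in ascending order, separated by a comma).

Delete 0: the remaining components have sizes 1, 1, 1, 1, 1, 1, 1. Max 1 ≤ 4, so 0 is a centroid.
Every other node leaves some component of size > 4, so the centroid is unique.

0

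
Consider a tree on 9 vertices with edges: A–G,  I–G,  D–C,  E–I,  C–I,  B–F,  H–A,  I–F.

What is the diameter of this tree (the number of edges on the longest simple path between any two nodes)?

5

BFS from H reaches B last, at distance 5; BFS from B confirms no node is farther.
Path: H–A–G–I–F–B.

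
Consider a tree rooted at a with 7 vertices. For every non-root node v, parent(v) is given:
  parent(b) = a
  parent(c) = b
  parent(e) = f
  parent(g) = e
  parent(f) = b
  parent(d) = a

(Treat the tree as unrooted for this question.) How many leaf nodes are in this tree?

The leaves are c, d, g.
That is 3 leaves.

3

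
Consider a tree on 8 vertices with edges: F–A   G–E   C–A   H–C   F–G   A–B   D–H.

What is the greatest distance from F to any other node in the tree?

The node farthest from F is D, via F–A–C–H–D — 4 edges.

4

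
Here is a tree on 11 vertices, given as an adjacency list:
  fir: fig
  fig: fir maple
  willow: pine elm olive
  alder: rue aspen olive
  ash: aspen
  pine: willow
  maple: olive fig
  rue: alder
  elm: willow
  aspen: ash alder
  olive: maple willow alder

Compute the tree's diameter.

Starting from fir, a farthest node is ash at distance 6.
One longest path: fir–fig–maple–olive–alder–aspen–ash.
So the diameter is 6.

6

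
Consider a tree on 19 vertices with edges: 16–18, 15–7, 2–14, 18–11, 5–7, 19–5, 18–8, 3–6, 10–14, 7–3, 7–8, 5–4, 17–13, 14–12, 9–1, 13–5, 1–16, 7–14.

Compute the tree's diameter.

A longest path is 9-1-16-18-8-7-5-13-17, with 8 edges.

8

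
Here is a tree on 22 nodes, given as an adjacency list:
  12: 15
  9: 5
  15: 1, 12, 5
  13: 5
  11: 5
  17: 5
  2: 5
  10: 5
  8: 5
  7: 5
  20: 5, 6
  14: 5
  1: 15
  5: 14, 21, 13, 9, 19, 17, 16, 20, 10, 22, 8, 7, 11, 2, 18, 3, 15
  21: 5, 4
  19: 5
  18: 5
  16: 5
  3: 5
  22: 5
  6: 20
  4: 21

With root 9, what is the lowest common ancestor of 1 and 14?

5

Ancestors of 1 (toward the root): 1, 15, 5, 9.
Ancestors of 14: 14, 5, 9.
The deepest node appearing in both lists is 5.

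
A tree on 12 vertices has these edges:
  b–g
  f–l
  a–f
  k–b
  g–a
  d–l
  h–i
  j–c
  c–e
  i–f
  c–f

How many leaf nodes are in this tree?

5

The leaves are d, e, h, j, k.
That is 5 leaves.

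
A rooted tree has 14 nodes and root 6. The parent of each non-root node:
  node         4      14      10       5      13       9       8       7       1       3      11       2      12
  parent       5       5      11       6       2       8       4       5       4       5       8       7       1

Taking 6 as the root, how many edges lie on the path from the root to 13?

6–5–7–2–13 — 4 edges.

4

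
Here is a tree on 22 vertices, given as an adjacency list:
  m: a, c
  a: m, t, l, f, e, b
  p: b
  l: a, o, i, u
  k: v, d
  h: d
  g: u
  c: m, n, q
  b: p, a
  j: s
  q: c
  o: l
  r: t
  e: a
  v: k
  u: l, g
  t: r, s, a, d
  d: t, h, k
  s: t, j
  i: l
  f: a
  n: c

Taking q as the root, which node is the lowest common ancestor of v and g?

a

Ancestors of v (toward the root): v, k, d, t, a, m, c, q.
Ancestors of g: g, u, l, a, m, c, q.
The deepest node appearing in both lists is a.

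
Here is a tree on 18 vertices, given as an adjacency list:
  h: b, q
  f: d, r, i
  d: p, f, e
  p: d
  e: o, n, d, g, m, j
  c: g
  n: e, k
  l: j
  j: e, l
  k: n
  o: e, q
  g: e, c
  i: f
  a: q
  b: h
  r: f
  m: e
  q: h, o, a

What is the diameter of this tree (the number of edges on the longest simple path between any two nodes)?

Starting from b, a farthest node is i at distance 7.
One longest path: b–h–q–o–e–d–f–i.
So the diameter is 7.

7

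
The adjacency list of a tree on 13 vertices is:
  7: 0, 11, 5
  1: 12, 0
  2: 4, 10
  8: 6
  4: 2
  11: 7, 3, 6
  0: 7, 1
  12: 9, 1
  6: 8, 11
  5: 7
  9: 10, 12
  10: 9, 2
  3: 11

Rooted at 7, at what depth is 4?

7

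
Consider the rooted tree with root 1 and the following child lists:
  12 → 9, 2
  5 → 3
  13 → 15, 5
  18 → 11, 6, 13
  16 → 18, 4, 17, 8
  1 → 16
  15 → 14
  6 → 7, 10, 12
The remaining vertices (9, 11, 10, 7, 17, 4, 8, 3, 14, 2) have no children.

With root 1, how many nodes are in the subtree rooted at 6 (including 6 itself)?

6's subtree: {6, 12, 10, 7, 9, 2}, size 6.

6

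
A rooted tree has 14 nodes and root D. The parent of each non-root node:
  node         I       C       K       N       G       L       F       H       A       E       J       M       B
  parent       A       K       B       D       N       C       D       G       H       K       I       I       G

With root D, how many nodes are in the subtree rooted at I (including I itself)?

I's subtree: {I, J, M}, size 3.

3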